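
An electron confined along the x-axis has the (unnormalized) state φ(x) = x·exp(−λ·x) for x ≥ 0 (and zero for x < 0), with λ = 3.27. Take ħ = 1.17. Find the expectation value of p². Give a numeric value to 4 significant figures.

14.64

p² φ = −ħ² d²φ/dx²; ⟨p²⟩ = −ħ² ∫ φ*·φ'' dx / ∫|φ|² dx.
Differentiate x·exp(−λ·x) with the product rule; every integrand then reduces to terms xʲ·e^(−2λx) on [0, ∞), with ∫₀^∞ xʲ·e^(−2λx) dx = j!/(2λ)^(j+1).
State is unnormalized: ∫|φ|² dx = 0.0071498, and ∫φ*·(−ħ² φ'') dx = 0.10466, so ⟨p²⟩ = 0.10466 / 0.0071498.
⟨p²⟩ = 14.638.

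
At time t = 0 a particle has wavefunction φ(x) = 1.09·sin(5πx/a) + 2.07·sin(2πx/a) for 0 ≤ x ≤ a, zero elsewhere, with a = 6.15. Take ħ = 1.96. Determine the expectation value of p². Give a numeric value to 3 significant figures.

p² φ = −ħ² d²φ/dx²; ⟨p²⟩ = −ħ² ∫ φ*·φ'' dx / ∫|φ|² dx.
d²/dx² sin(jπx/a) = −(jπ/a)²·sin(jπx/a); on 0 ≤ x ≤ a, ∫sin²(jπx/a) dx = a/2 and ∫sin(jπx/a)·sin(lπx/a) dx = 0 for j ≠ l, so only diagonal terms survive in ∫|φ|² and ∫φ·φ″; ∫φ·φ′ dx = [φ²/2] between the walls = 0.
State is unnormalized: ∫|φ|² dx = 16.829, and ∫φ*·(−ħ² φ'') dx = 144.39, so ⟨p²⟩ = 144.39 / 16.829.
⟨p²⟩ = 8.5797.

8.58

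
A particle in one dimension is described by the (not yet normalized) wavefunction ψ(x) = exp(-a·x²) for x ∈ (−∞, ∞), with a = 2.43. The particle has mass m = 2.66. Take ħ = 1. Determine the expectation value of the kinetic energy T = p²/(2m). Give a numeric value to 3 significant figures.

T = −(ħ²/2m) d²/dx², so ⟨T⟩ = −(ħ²/2m) ∫ ψ*·ψ'' dx / ∫|ψ|² dx; with m = 2.66.
Gaussian moments: ∫x^(2j)·e^(−2ax²) dx = (2j−1)!!/(4a)^j · √(π/(2a)), odd powers integrate to 0; here √(π/(2a)) = 0.80400. Derivatives: d/dx e^(−ax²) = −2ax·e^(−ax²), d²/dx² e^(−ax²) = (4a²x² − 2a)·e^(−ax²).
State is unnormalized: ∫|ψ|² dx = 0.80400, and ∫ψ*·(−ħ²/2m · ψ'') dx = 0.36724, so ⟨T⟩ = 0.36724 / 0.80400.
⟨T⟩ = 0.45677.

0.457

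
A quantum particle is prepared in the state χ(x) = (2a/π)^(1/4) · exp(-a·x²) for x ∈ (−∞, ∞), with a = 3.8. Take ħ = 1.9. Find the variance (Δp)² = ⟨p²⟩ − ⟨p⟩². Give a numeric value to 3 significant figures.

13.7

Compute ⟨p⟩ and ⟨p²⟩ separately; (Δp)² = ⟨p²⟩ − ⟨p⟩².
Gaussian moments: ∫x^(2j)·e^(−2ax²) dx = (2j−1)!!/(4a)^j · √(π/(2a)), odd powers integrate to 0; here √(π/(2a)) = 0.64294. Derivatives: d/dx e^(−ax²) = −2ax·e^(−ax²), d²/dx² e^(−ax²) = (4a²x² − 2a)·e^(−ax²).
⟨p⟩ = 0.0000 and ⟨p²⟩ = 13.718.
(Δp)² = 13.718 − (0.0000)² = 13.718.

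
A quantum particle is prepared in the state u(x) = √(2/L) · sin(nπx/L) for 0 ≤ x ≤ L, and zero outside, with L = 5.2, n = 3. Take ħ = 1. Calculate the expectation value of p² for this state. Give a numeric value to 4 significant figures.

3.285

p² u = −ħ² d²u/dx²; ⟨p²⟩ = −ħ² ∫ u*·u'' dx.
d/dx sin(nπx/L) = (nπ/L)·cos(nπx/L) and d²/dx² sin(nπx/L) = −(nπ/L)²·sin(nπx/L); on 0 ≤ x ≤ L, ∫sin²(nπx/L) dx = L/2 and ∫sin(nπx/L)·cos(nπx/L) dx = 0.
⟨p²⟩ = 3.2850.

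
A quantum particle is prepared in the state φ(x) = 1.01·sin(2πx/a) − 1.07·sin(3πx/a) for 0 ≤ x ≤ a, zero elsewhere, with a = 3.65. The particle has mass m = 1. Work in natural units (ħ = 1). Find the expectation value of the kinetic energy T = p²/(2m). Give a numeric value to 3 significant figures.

2.46

T = −(ħ²/2m) d²/dx², so ⟨T⟩ = −(ħ²/2m) ∫ φ*·φ'' dx / ∫|φ|² dx; with m = 1.
d²/dx² sin(jπx/a) = −(jπ/a)²·sin(jπx/a); on 0 ≤ x ≤ a, ∫sin²(jπx/a) dx = a/2 and ∫sin(jπx/a)·sin(lπx/a) dx = 0 for j ≠ l, so only diagonal terms survive in ∫|φ|² and ∫φ·φ″; ∫φ·φ′ dx = [φ²/2] between the walls = 0.
State is unnormalized: ∫|φ|² dx = 3.9511, and ∫φ*·(−ħ²/2m · φ'') dx = 9.7239, so ⟨T⟩ = 9.7239 / 3.9511.
⟨T⟩ = 2.4611.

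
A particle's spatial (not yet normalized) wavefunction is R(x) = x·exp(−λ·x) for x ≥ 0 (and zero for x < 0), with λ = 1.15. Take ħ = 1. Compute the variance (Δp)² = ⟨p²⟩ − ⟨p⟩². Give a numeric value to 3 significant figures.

Compute ⟨p⟩ and ⟨p²⟩ separately; (Δp)² = ⟨p²⟩ − ⟨p⟩².
Differentiate x·exp(−λ·x) with the product rule; every integrand then reduces to terms xʲ·e^(−2λx) on [0, ∞), with ∫₀^∞ xʲ·e^(−2λx) dx = j!/(2λ)^(j+1).
Normalization: ∫|R|² dx = 0.16438.
⟨p⟩ = 0.0000 and ⟨p²⟩ = 1.3225.
(Δp)² = 1.3225 − (0.0000)² = 1.3225.

1.32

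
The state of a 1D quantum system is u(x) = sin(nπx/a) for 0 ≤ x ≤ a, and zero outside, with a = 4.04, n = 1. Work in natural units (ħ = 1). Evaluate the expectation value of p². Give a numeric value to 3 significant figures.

p² u = −ħ² d²u/dx²; ⟨p²⟩ = −ħ² ∫ u*·u'' dx / ∫|u|² dx.
d/dx sin(nπx/a) = (nπ/a)·cos(nπx/a) and d²/dx² sin(nπx/a) = −(nπ/a)²·sin(nπx/a); on 0 ≤ x ≤ a, ∫sin²(nπx/a) dx = a/2 and ∫sin(nπx/a)·cos(nπx/a) dx = 0.
State is unnormalized: ∫|u|² dx = 2.0200, and ∫u*·(−ħ² u'') dx = 1.2215, so ⟨p²⟩ = 1.2215 / 2.0200.
⟨p²⟩ = 0.60470.

0.605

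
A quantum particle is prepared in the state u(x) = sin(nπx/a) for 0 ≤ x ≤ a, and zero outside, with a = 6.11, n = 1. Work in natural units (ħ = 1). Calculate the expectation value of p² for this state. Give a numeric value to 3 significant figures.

0.264

p² u = −ħ² d²u/dx²; ⟨p²⟩ = −ħ² ∫ u*·u'' dx / ∫|u|² dx.
d/dx sin(nπx/a) = (nπ/a)·cos(nπx/a) and d²/dx² sin(nπx/a) = −(nπ/a)²·sin(nπx/a); on 0 ≤ x ≤ a, ∫sin²(nπx/a) dx = a/2 and ∫sin(nπx/a)·cos(nπx/a) dx = 0.
State is unnormalized: ∫|u|² dx = 3.0550, and ∫u*·(−ħ² u'') dx = 0.80766, so ⟨p²⟩ = 0.80766 / 3.0550.
⟨p²⟩ = 0.26437.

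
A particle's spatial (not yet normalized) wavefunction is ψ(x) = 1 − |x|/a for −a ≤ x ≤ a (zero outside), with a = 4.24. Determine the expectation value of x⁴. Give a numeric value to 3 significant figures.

⟨x⁴⟩ = ∫ x⁴·|ψ|² dx / ∫|ψ|² dx (integrals over the domain).
ψ is even, so ∫ over [−a, a] = 2∫₀ᵃ with ψ = 1 − x/a there: ∫₀ᵃ (1 − x/a)² dx = a/3, ∫₀ᵃ x²(1 − x/a)² dx = a³/30, ∫₀ᵃ x⁴(1 − x/a)² dx = a⁵/105.
State is unnormalized: ∫|ψ|² dx = 2.8267, and ∫ψ*·x⁴·ψ dx = 26.102, so ⟨x⁴⟩ = 26.102 / 2.8267.
⟨x⁴⟩ = 9.2341.

9.23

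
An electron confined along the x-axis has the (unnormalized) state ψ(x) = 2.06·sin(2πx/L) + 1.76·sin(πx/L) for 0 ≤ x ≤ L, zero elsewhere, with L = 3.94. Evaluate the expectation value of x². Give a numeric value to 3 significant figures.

⟨x²⟩ = ∫ x²·|ψ|² dx / ∫|ψ|² dx (integrals over the domain).
On 0 ≤ x ≤ L (j ≠ l): ∫sin²(jπx/L) dx = L/2, ∫sin(jπx/L)·sin(lπx/L) dx = 0; diagonal moments ∫x·sin²(jπx/L) dx = L²/4, ∫x²·sin²(jπx/L) dx = L³·(1/6 − 1/(4j²π²)); cross terms ∫x·sin(jπx/L)·sin(lπx/L) dx = 0 for j + l even and −4jlL²/(π²(j² − l²)²) for j + l odd, ∫x²·sin(jπx/L)·sin(lπx/L) dx = (−1)^(j+l)·4jlL³/(π²(j² − l²)²); higher powers the same way via product-to-sum and parts.
State is unnormalized: ∫|ψ|² dx = 14.462, and ∫ψ*·x²·ψ dx = 28.449, so ⟨x²⟩ = 28.449 / 14.462.
⟨x²⟩ = 1.9671.

1.97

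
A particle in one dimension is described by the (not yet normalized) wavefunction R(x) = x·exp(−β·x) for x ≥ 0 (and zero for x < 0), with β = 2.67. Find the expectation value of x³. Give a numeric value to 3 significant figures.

⟨x³⟩ = ∫ x³·|R|² dx / ∫|R|² dx (integrals over the domain).
Every integrand reduces to terms xʲ·e^(−2βx) on [0, ∞); use ∫₀^∞ xʲ·e^(−2βx) dx = j!/(2β)^(j+1).
State is unnormalized: ∫|R|² dx = 0.013134, and ∫R*·x³·R dx = 0.0051753, so ⟨x³⟩ = 0.0051753 / 0.013134.
⟨x³⟩ = 0.39403.

0.394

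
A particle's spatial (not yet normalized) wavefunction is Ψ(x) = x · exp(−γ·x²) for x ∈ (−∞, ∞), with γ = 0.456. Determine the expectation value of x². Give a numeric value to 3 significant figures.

⟨x²⟩ = ∫ x²·|Ψ|² dx / ∫|Ψ|² dx (integrals over the domain).
Expand each integrand as polynomial × e^(−2γx²) and use ∫x^(2j)·e^(−2γx²) dx = (2j−1)!!/(4γ)^j · √(π/(2γ)), odd powers → 0; here √(π/(2γ)) = 1.8560.
State is unnormalized: ∫|Ψ|² dx = 1.0175, and ∫Ψ*·x²·Ψ dx = 1.6736, so ⟨x²⟩ = 1.6736 / 1.0175.
⟨x²⟩ = 1.6447.

1.64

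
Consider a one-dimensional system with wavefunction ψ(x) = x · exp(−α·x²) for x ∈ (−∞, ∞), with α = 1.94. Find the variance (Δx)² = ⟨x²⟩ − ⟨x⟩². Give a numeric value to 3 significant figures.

Compute ⟨x⟩ and ⟨x²⟩ separately, then (Δx)² = ⟨x²⟩ − ⟨x⟩².
Expand each integrand as polynomial × e^(−2αx²) and use ∫x^(2j)·e^(−2αx²) dx = (2j−1)!!/(4α)^j · √(π/(2α)), odd powers → 0; here √(π/(2α)) = 0.89983.
Normalization: ∫|ψ|² dx = 0.11596.
⟨x⟩ = 0.0000 and ⟨x²⟩ = 0.38660.
(Δx)² = 0.38660 − (0.0000)² = 0.38660.

0.387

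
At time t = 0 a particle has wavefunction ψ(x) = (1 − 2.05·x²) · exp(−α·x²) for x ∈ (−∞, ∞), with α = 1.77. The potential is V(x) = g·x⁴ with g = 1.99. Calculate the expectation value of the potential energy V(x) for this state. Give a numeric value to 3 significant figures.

0.184

⟨V⟩ = ∫ V(x)·|ψ|² dx / ∫|ψ|² dx.
Expand each integrand as polynomial × e^(−2αx²) and use ∫x^(2j)·e^(−2αx²) dx = (2j−1)!!/(4α)^j · √(π/(2α)), odd powers → 0; here √(π/(2α)) = 0.94205.
State is unnormalized: ∫|ψ|² dx = 0.63345, and ∫ψ*·V(x)·ψ dx = 0.11656, so ⟨V⟩ = 0.11656 / 0.63345.
⟨V⟩ = 0.18400.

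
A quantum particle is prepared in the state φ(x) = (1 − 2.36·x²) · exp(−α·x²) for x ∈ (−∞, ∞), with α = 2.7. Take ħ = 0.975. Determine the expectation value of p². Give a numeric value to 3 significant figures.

p² φ = −ħ² d²φ/dx²; ⟨p²⟩ = −ħ² ∫ φ*·φ'' dx / ∫|φ|² dx.
Expand each integrand as polynomial × e^(−2αx²) and use ∫x^(2j)·e^(−2αx²) dx = (2j−1)!!/(4α)^j · √(π/(2α)), odd powers → 0; here √(π/(2α)) = 0.76274. Differentiate with the product rule, d/dx e^(−αx²) = −2αx·e^(−αx²).
State is unnormalized: ∫|φ|² dx = 0.53866, and ∫φ*·(−ħ² φ'') dx = 3.4677, so ⟨p²⟩ = 3.4677 / 0.53866.
⟨p²⟩ = 6.4376.

6.44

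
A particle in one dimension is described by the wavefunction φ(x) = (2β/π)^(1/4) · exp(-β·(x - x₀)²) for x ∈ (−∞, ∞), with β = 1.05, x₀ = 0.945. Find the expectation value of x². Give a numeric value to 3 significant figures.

1.13

⟨x²⟩ = ∫ x²·|φ|² dx (integrals over the domain).
Gaussian moments (u = x − x₀): ∫u^(2j)·e^(−2βu²) du = (2j−1)!!/(4β)^j · √(π/(2β)), odd powers integrate to 0; here √(π/(2β)) = 1.2231.
⟨x²⟩ = 1.1311.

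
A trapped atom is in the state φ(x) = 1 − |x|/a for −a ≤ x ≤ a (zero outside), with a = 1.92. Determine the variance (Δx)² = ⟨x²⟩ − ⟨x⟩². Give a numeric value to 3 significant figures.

0.369

Compute ⟨x⟩ and ⟨x²⟩ separately, then (Δx)² = ⟨x²⟩ − ⟨x⟩².
φ is even, so ∫ over [−a, a] = 2∫₀ᵃ with φ = 1 − x/a there: ∫₀ᵃ (1 − x/a)² dx = a/3, ∫₀ᵃ x²(1 − x/a)² dx = a³/30, ∫₀ᵃ x⁴(1 − x/a)² dx = a⁵/105.
Normalization: ∫|φ|² dx = 1.2800.
⟨x⟩ = 0.0000 and ⟨x²⟩ = 0.36864.
(Δx)² = 0.36864 − (0.0000)² = 0.36864.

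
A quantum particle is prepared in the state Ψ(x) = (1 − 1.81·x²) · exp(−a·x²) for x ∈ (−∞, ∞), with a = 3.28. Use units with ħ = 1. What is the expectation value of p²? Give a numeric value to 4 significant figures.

p² Ψ = −ħ² d²Ψ/dx²; ⟨p²⟩ = −ħ² ∫ Ψ*·Ψ'' dx / ∫|Ψ|² dx.
Expand each integrand as polynomial × e^(−2ax²) and use ∫x^(2j)·e^(−2ax²) dx = (2j−1)!!/(4a)^j · √(π/(2a)), odd powers → 0; here √(π/(2a)) = 0.69203. Differentiate with the product rule, d/dx e^(−ax²) = −2ax·e^(−ax²).
State is unnormalized: ∫|Ψ|² dx = 0.54060, and ∫Ψ*·(−ħ² Ψ'') dx = 3.1985, so ⟨p²⟩ = 3.1985 / 0.54060.
⟨p²⟩ = 5.9166.

5.917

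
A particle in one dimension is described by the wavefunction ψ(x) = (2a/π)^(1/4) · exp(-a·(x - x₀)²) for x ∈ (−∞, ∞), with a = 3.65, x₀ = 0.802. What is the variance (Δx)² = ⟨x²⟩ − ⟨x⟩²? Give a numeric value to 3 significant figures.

0.0685

Compute ⟨x⟩ and ⟨x²⟩ separately, then (Δx)² = ⟨x²⟩ − ⟨x⟩².
Gaussian moments (u = x − x₀): ∫u^(2j)·e^(−2au²) du = (2j−1)!!/(4a)^j · √(π/(2a)), odd powers integrate to 0; here √(π/(2a)) = 0.65601.
⟨x⟩ = 0.80200 and ⟨x²⟩ = 0.71170.
(Δx)² = 0.71170 − (0.80200)² = 0.068493.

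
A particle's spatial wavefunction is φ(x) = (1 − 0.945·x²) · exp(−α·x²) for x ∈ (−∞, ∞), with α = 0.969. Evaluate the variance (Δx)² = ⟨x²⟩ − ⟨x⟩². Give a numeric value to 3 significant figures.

Compute ⟨x⟩ and ⟨x²⟩ separately, then (Δx)² = ⟨x²⟩ − ⟨x⟩².
Expand each integrand as polynomial × e^(−2αx²) and use ∫x^(2j)·e^(−2αx²) dx = (2j−1)!!/(4α)^j · √(π/(2α)), odd powers → 0; here √(π/(2α)) = 1.2732.
Normalization: ∫|φ|² dx = 0.87942.
⟨x⟩ = 0.0000 and ⟨x²⟩ = 0.16016.
(Δx)² = 0.16016 − (0.0000)² = 0.16016.

0.160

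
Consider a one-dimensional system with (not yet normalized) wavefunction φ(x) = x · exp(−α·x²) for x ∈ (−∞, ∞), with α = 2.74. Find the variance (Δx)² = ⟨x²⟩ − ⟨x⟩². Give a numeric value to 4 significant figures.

Compute ⟨x⟩ and ⟨x²⟩ separately, then (Δx)² = ⟨x²⟩ − ⟨x⟩².
Expand each integrand as polynomial × e^(−2αx²) and use ∫x^(2j)·e^(−2αx²) dx = (2j−1)!!/(4α)^j · √(π/(2α)), odd powers → 0; here √(π/(2α)) = 0.75715.
Normalization: ∫|φ|² dx = 0.069083.
⟨x⟩ = 0.0000 and ⟨x²⟩ = 0.27372.
(Δx)² = 0.27372 − (0.0000)² = 0.27372.

0.2737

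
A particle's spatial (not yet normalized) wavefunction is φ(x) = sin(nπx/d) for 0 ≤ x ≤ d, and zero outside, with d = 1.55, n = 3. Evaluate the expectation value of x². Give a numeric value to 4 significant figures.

⟨x²⟩ = ∫ x²·|φ|² dx / ∫|φ|² dx (integrals over the domain).
With sin²θ = (1 − cos2θ)/2 on 0 ≤ x ≤ d: ∫sin²(nπx/d) dx = d/2, ∫x·sin²(nπx/d) dx = d²/4, ∫x²·sin²(nπx/d) dx = d³·(1/6 − 1/(4n²π²)); higher powers xᵏ the same way, integrating xᵏ·cos(2nπx/d) by parts.
State is unnormalized: ∫|φ|² dx = 0.77500, and ∫φ*·x²·φ dx = 0.61017, so ⟨x²⟩ = 0.61017 / 0.77500.
⟨x²⟩ = 0.78731.

0.7873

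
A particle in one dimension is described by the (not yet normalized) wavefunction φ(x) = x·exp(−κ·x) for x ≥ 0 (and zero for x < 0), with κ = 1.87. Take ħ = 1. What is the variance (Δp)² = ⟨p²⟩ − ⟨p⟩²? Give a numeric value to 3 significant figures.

3.50

Compute ⟨p⟩ and ⟨p²⟩ separately; (Δp)² = ⟨p²⟩ − ⟨p⟩².
Differentiate x·exp(−κ·x) with the product rule; every integrand then reduces to terms xʲ·e^(−2κx) on [0, ∞), with ∫₀^∞ xʲ·e^(−2κx) dx = j!/(2κ)^(j+1).
Normalization: ∫|φ|² dx = 0.038231.
⟨p⟩ = 0.0000 and ⟨p²⟩ = 3.4969.
(Δp)² = 3.4969 − (0.0000)² = 3.4969.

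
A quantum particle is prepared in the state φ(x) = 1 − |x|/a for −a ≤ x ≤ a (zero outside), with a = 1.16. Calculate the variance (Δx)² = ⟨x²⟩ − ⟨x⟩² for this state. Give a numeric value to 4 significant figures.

Compute ⟨x⟩ and ⟨x²⟩ separately, then (Δx)² = ⟨x²⟩ − ⟨x⟩².
φ is even, so ∫ over [−a, a] = 2∫₀ᵃ with φ = 1 − x/a there: ∫₀ᵃ (1 − x/a)² dx = a/3, ∫₀ᵃ x²(1 − x/a)² dx = a³/30, ∫₀ᵃ x⁴(1 − x/a)² dx = a⁵/105.
Normalization: ∫|φ|² dx = 0.77333.
⟨x⟩ = 0.0000 and ⟨x²⟩ = 0.13456.
(Δx)² = 0.13456 − (0.0000)² = 0.13456.

0.1346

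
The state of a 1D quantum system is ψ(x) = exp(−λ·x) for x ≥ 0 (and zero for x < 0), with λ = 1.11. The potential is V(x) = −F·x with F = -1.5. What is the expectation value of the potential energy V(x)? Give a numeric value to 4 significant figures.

⟨V⟩ = ∫ V(x)·|ψ|² dx / ∫|ψ|² dx.
Every integrand reduces to terms xʲ·e^(−2λx) on [0, ∞); use ∫₀^∞ xʲ·e^(−2λx) dx = j!/(2λ)^(j+1).
State is unnormalized: ∫|ψ|² dx = 0.45045, and ∫ψ*·V(x)·ψ dx = 0.30436, so ⟨V⟩ = 0.30436 / 0.45045.
⟨V⟩ = 0.67568.

0.6757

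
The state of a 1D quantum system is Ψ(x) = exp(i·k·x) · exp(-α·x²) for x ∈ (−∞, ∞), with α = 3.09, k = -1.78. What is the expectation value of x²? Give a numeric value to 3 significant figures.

0.0809

⟨x²⟩ = ∫ x²·|Ψ|² dx / ∫|Ψ|² dx (integrals over the domain).
Gaussian moments: ∫x^(2j)·e^(−2αx²) dx = (2j−1)!!/(4α)^j · √(π/(2α)), odd powers integrate to 0; here √(π/(2α)) = 0.71299.
State is unnormalized: ∫|Ψ|² dx = 0.71299, and ∫Ψ*·x²·Ψ dx = 0.057685, so ⟨x²⟩ = 0.057685 / 0.71299.
⟨x²⟩ = 0.080906.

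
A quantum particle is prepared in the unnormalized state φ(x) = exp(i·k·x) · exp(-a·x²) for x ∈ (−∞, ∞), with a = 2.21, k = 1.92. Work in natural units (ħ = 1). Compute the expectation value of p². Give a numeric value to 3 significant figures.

5.90

p² φ = −ħ² d²φ/dx²; ⟨p²⟩ = −ħ² ∫ φ*·φ'' dx / ∫|φ|² dx.
Gaussian moments: ∫x^(2j)·e^(−2ax²) dx = (2j−1)!!/(4a)^j · √(π/(2a)), odd powers integrate to 0; here √(π/(2a)) = 0.84307. Derivatives: φ′ = (ik − 2ax)·φ, φ″ = ((ik − 2ax)² − 2a)·φ; the odd-in-x pieces drop out.
State is unnormalized: ∫|φ|² dx = 0.84307, and ∫φ*·(−ħ² φ'') dx = 4.9711, so ⟨p²⟩ = 4.9711 / 0.84307.
⟨p²⟩ = 5.8964.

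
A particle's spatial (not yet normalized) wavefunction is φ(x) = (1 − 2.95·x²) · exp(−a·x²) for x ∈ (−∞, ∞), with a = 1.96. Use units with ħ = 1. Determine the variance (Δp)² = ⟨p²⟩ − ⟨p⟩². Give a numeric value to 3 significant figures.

Compute ⟨p⟩ and ⟨p²⟩ separately; (Δp)² = ⟨p²⟩ − ⟨p⟩².
Expand each integrand as polynomial × e^(−2ax²) and use ∫x^(2j)·e^(−2ax²) dx = (2j−1)!!/(4a)^j · √(π/(2a)), odd powers → 0; here √(π/(2a)) = 0.89522. Differentiate with the product rule, d/dx e^(−ax²) = −2ax·e^(−ax²).
Normalization: ∫|φ|² dx = 0.60177.
⟨p⟩ = 0.0000 and ⟨p²⟩ = 7.9999.
(Δp)² = 7.9999 − (0.0000)² = 7.9999.

8.00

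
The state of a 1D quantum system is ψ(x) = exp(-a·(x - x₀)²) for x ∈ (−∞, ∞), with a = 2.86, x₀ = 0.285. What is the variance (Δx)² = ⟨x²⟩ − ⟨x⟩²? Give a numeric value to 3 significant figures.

0.0874

Compute ⟨x⟩ and ⟨x²⟩ separately, then (Δx)² = ⟨x²⟩ − ⟨x⟩².
Gaussian moments (u = x − x₀): ∫u^(2j)·e^(−2au²) du = (2j−1)!!/(4a)^j · √(π/(2a)), odd powers integrate to 0; here √(π/(2a)) = 0.74110.
Normalization: ∫|ψ|² dx = 0.74110.
⟨x⟩ = 0.28500 and ⟨x²⟩ = 0.16864.
(Δx)² = 0.16864 − (0.28500)² = 0.087413.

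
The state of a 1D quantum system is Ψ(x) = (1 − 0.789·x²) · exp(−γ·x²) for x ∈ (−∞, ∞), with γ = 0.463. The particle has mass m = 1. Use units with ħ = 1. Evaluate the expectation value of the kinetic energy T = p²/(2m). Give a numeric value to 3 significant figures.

1.04

T = −(ħ²/2m) d²/dx², so ⟨T⟩ = −(ħ²/2m) ∫ Ψ*·Ψ'' dx / ∫|Ψ|² dx; with m = 1.
Expand each integrand as polynomial × e^(−2γx²) and use ∫x^(2j)·e^(−2γx²) dx = (2j−1)!!/(4γ)^j · √(π/(2γ)), odd powers → 0; here √(π/(2γ)) = 1.8419. Differentiate with the product rule, d/dx e^(−γx²) = −2γx·e^(−γx²).
State is unnormalized: ∫|Ψ|² dx = 1.2754, and ∫Ψ*·(−ħ²/2m · Ψ'') dx = 1.3315, so ⟨T⟩ = 1.3315 / 1.2754.
⟨T⟩ = 1.0439.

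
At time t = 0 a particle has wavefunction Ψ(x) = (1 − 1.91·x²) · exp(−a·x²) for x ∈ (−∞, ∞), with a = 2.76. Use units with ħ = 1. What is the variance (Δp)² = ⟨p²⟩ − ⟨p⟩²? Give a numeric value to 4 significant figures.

Compute ⟨p⟩ and ⟨p²⟩ separately; (Δp)² = ⟨p²⟩ − ⟨p⟩².
Expand each integrand as polynomial × e^(−2ax²) and use ∫x^(2j)·e^(−2ax²) dx = (2j−1)!!/(4a)^j · √(π/(2a)), odd powers → 0; here √(π/(2a)) = 0.75441. Differentiate with the product rule, d/dx e^(−ax²) = −2ax·e^(−ax²).
Normalization: ∫|Ψ|² dx = 0.56111.
⟨p⟩ = 0.0000 and ⟨p²⟩ = 5.7722.
(Δp)² = 5.7722 − (0.0000)² = 5.7722.

5.772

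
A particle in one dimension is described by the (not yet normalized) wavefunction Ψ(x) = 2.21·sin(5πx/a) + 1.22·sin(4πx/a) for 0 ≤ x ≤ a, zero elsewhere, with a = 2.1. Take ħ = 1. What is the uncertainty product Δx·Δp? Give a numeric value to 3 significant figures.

Δx = √(⟨x²⟩−⟨x⟩²), Δp = √(⟨p²⟩−⟨p⟩²).
On 0 ≤ x ≤ a (j ≠ l): ∫sin²(jπx/a) dx = a/2, ∫sin(jπx/a)·sin(lπx/a) dx = 0; diagonal moments ∫x·sin²(jπx/a) dx = a²/4, ∫x²·sin²(jπx/a) dx = a³·(1/6 − 1/(4j²π²)); cross terms ∫x·sin(jπx/a)·sin(lπx/a) dx = 0 for j + l even and −4jla²/(π²(j² − l²)²) for j + l odd, ∫x²·sin(jπx/a)·sin(lπx/a) dx = (−1)^(j+l)·4jla³/(π²(j² − l²)²); higher powers the same way via product-to-sum and parts. d²/dx² sin(jπx/a) = −(jπ/a)²·sin(jπx/a); on 0 ≤ x ≤ a, ∫sin²(jπx/a) dx = a/2 and ∫sin(jπx/a)·sin(lπx/a) dx = 0 for j ≠ l, so only diagonal terms survive in ∫|Ψ|² and ∫Ψ·Ψ″; ∫Ψ·Ψ′ dx = [Ψ²/2] between the walls = 0.
Normalization: ∫|Ψ|² dx = 6.6911.
⟨x⟩ = 0.69435, ⟨x²⟩ = 0.71302 ⇒ Δx = 0.48052.
⟨p⟩ = 0.0000, ⟨p²⟩ = 51.246 ⇒ Δp = 7.1586.
Δx·Δp = 3.4399.

3.44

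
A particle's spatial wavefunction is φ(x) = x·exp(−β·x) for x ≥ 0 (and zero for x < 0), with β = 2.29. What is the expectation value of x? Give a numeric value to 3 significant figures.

⟨x⟩ = ∫ x·|φ|² dx / ∫|φ|² dx (integrals over the domain).
Every integrand reduces to terms xʲ·e^(−2βx) on [0, ∞); use ∫₀^∞ xʲ·e^(−2βx) dx = j!/(2β)^(j+1).
State is unnormalized: ∫|φ|² dx = 0.020818, and ∫φ*·x·φ dx = 0.013636, so ⟨x⟩ = 0.013636 / 0.020818.
⟨x⟩ = 0.65502.

0.655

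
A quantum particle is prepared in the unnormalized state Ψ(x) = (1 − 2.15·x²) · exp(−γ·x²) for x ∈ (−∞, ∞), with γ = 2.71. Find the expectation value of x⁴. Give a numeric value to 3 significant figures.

⟨x⁴⟩ = ∫ x⁴·|Ψ|² dx / ∫|Ψ|² dx (integrals over the domain).
Expand each integrand as polynomial × e^(−2γx²) and use ∫x^(2j)·e^(−2γx²) dx = (2j−1)!!/(4γ)^j · √(π/(2γ)), odd powers → 0; here √(π/(2γ)) = 0.76133.
State is unnormalized: ∫|Ψ|² dx = 0.54918, and ∫Ψ*·x⁴·Ψ dx = 0.0076477, so ⟨x⁴⟩ = 0.0076477 / 0.54918.
⟨x⁴⟩ = 0.013926.

0.0139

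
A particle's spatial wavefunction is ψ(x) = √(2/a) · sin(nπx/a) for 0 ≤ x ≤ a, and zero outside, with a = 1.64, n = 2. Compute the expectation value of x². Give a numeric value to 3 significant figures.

0.862

⟨x²⟩ = ∫ x²·|ψ|² dx (integrals over the domain).
With sin²θ = (1 − cos2θ)/2 on 0 ≤ x ≤ a: ∫sin²(nπx/a) dx = a/2, ∫x·sin²(nπx/a) dx = a²/4, ∫x²·sin²(nπx/a) dx = a³·(1/6 − 1/(4n²π²)); higher powers xᵏ the same way, integrating xᵏ·cos(2nπx/a) by parts.
⟨x²⟩ = 0.86247.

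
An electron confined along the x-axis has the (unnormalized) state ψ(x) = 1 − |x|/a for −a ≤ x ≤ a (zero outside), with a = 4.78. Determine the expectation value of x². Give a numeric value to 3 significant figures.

⟨x²⟩ = ∫ x²·|ψ|² dx / ∫|ψ|² dx (integrals over the domain).
ψ is even, so ∫ over [−a, a] = 2∫₀ᵃ with ψ = 1 − x/a there: ∫₀ᵃ (1 − x/a)² dx = a/3, ∫₀ᵃ x²(1 − x/a)² dx = a³/30, ∫₀ᵃ x⁴(1 − x/a)² dx = a⁵/105.
State is unnormalized: ∫|ψ|² dx = 3.1867, and ∫ψ*·x²·ψ dx = 7.2810, so ⟨x²⟩ = 7.2810 / 3.1867.
⟨x²⟩ = 2.2848.

2.28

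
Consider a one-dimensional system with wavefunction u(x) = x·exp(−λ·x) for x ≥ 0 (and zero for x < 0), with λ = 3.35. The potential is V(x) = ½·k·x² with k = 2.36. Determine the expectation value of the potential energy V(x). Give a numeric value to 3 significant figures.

0.315

⟨V⟩ = ∫ V(x)·|u|² dx / ∫|u|² dx.
Every integrand reduces to terms xʲ·e^(−2λx) on [0, ∞); use ∫₀^∞ xʲ·e^(−2λx) dx = j!/(2λ)^(j+1).
State is unnormalized: ∫|u|² dx = 0.0066498, and ∫u*·V(x)·u dx = 0.0020976, so ⟨V⟩ = 0.0020976 / 0.0066498.
⟨V⟩ = 0.31544.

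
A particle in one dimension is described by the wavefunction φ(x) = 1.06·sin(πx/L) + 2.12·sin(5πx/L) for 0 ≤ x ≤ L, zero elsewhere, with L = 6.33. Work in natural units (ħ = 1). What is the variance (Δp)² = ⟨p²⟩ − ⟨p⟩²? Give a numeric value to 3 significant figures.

Compute ⟨p⟩ and ⟨p²⟩ separately; (Δp)² = ⟨p²⟩ − ⟨p⟩².
d²/dx² sin(jπx/L) = −(jπ/L)²·sin(jπx/L); on 0 ≤ x ≤ L, ∫sin²(jπx/L) dx = L/2 and ∫sin(jπx/L)·sin(lπx/L) dx = 0 for j ≠ l, so only diagonal terms survive in ∫|φ|² and ∫φ·φ″; ∫φ·φ′ dx = [φ²/2] between the walls = 0.
Normalization: ∫|φ|² dx = 17.781.
⟨p⟩ = 0.0000 and ⟨p²⟩ = 4.9756.
(Δp)² = 4.9756 − (0.0000)² = 4.9756.

4.98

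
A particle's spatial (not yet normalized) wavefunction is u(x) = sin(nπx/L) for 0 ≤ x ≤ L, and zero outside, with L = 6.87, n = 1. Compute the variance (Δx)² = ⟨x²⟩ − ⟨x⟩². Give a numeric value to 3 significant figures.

Compute ⟨x⟩ and ⟨x²⟩ separately, then (Δx)² = ⟨x²⟩ − ⟨x⟩².
With sin²θ = (1 − cos2θ)/2 on 0 ≤ x ≤ L: ∫sin²(nπx/L) dx = L/2, ∫x·sin²(nπx/L) dx = L²/4, ∫x²·sin²(nπx/L) dx = L³·(1/6 − 1/(4n²π²)); higher powers xᵏ the same way, integrating xᵏ·cos(2nπx/L) by parts.
Normalization: ∫|u|² dx = 3.4350.
⟨x⟩ = 3.4350 and ⟨x²⟩ = 13.341.
(Δx)² = 13.341 − (3.4350)² = 1.5421.

1.54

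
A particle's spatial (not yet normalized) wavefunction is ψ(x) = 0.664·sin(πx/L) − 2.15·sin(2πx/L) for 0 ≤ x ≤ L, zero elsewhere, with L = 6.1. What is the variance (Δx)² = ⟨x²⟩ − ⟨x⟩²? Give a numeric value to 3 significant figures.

2.12

Compute ⟨x⟩ and ⟨x²⟩ separately, then (Δx)² = ⟨x²⟩ − ⟨x⟩².
On 0 ≤ x ≤ L (j ≠ l): ∫sin²(jπx/L) dx = L/2, ∫sin(jπx/L)·sin(lπx/L) dx = 0; diagonal moments ∫x·sin²(jπx/L) dx = L²/4, ∫x²·sin²(jπx/L) dx = L³·(1/6 − 1/(4j²π²)); cross terms ∫x·sin(jπx/L)·sin(lπx/L) dx = 0 for j + l even and −4jlL²/(π²(j² − l²)²) for j + l odd, ∫x²·sin(jπx/L)·sin(lπx/L) dx = (−1)^(j+l)·4jlL³/(π²(j² − l²)²); higher powers the same way via product-to-sum and parts.
Normalization: ∫|ψ|² dx = 15.443.
⟨x⟩ = 3.6696 and ⟨x²⟩ = 15.588.
(Δx)² = 15.588 − (3.6696)² = 2.1226.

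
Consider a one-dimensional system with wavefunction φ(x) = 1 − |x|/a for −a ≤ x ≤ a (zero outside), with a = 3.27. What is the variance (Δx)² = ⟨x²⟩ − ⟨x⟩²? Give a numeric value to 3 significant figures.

1.07

Compute ⟨x⟩ and ⟨x²⟩ separately, then (Δx)² = ⟨x²⟩ − ⟨x⟩².
φ is even, so ∫ over [−a, a] = 2∫₀ᵃ with φ = 1 − x/a there: ∫₀ᵃ (1 − x/a)² dx = a/3, ∫₀ᵃ x²(1 − x/a)² dx = a³/30, ∫₀ᵃ x⁴(1 − x/a)² dx = a⁵/105.
Normalization: ∫|φ|² dx = 2.1800.
⟨x⟩ = 0.0000 and ⟨x²⟩ = 1.0693.
(Δx)² = 1.0693 − (0.0000)² = 1.0693.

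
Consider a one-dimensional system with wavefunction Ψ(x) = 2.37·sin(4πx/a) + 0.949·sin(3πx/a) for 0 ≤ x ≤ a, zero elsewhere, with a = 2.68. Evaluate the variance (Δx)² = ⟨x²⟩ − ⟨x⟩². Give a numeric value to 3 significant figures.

0.439

Compute ⟨x⟩ and ⟨x²⟩ separately, then (Δx)² = ⟨x²⟩ − ⟨x⟩².
On 0 ≤ x ≤ a (j ≠ l): ∫sin²(jπx/a) dx = a/2, ∫sin(jπx/a)·sin(lπx/a) dx = 0; diagonal moments ∫x·sin²(jπx/a) dx = a²/4, ∫x²·sin²(jπx/a) dx = a³·(1/6 − 1/(4j²π²)); cross terms ∫x·sin(jπx/a)·sin(lπx/a) dx = 0 for j + l even and −4jla²/(π²(j² − l²)²) for j + l odd, ∫x²·sin(jπx/a)·sin(lπx/a) dx = (−1)^(j+l)·4jla³/(π²(j² − l²)²); higher powers the same way via product-to-sum and parts.
Normalization: ∫|Ψ|² dx = 8.7335.
⟨x⟩ = 0.97282 and ⟨x²⟩ = 1.3849.
(Δx)² = 1.3849 − (0.97282)² = 0.43853.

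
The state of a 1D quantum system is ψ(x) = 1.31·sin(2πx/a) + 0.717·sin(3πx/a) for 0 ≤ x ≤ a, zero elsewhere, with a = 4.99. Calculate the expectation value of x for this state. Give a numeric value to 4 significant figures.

1.677

⟨x⟩ = ∫ x·|ψ|² dx / ∫|ψ|² dx (integrals over the domain).
On 0 ≤ x ≤ a (j ≠ l): ∫sin²(jπx/a) dx = a/2, ∫sin(jπx/a)·sin(lπx/a) dx = 0; diagonal moments ∫x·sin²(jπx/a) dx = a²/4, ∫x²·sin²(jπx/a) dx = a³·(1/6 − 1/(4j²π²)); cross terms ∫x·sin(jπx/a)·sin(lπx/a) dx = 0 for j + l even and −4jla²/(π²(j² − l²)²) for j + l odd, ∫x²·sin(jπx/a)·sin(lπx/a) dx = (−1)^(j+l)·4jla³/(π²(j² − l²)²); higher powers the same way via product-to-sum and parts.
State is unnormalized: ∫|ψ|² dx = 5.5643, and ∫ψ*·x·ψ dx = 9.3332, so ⟨x⟩ = 9.3332 / 5.5643.
⟨x⟩ = 1.6773.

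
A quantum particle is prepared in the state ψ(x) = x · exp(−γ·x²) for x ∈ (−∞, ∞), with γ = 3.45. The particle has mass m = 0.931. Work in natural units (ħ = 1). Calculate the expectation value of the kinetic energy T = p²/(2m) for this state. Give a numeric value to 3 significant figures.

T = −(ħ²/2m) d²/dx², so ⟨T⟩ = −(ħ²/2m) ∫ ψ*·ψ'' dx / ∫|ψ|² dx; with m = 0.931.
Expand each integrand as polynomial × e^(−2γx²) and use ∫x^(2j)·e^(−2γx²) dx = (2j−1)!!/(4γ)^j · √(π/(2γ)), odd powers → 0; here √(π/(2γ)) = 0.67476. Differentiate with the product rule, d/dx e^(−γx²) = −2γx·e^(−γx²).
State is unnormalized: ∫|ψ|² dx = 0.048896, and ∫ψ*·(−ħ²/2m · ψ'') dx = 0.27179, so ⟨T⟩ = 0.27179 / 0.048896.
⟨T⟩ = 5.5585.

5.56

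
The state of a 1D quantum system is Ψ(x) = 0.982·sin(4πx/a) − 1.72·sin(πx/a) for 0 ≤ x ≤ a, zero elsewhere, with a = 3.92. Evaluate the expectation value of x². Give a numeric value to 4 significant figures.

4.714

⟨x²⟩ = ∫ x²·|Ψ|² dx / ∫|Ψ|² dx (integrals over the domain).
On 0 ≤ x ≤ a (j ≠ l): ∫sin²(jπx/a) dx = a/2, ∫sin(jπx/a)·sin(lπx/a) dx = 0; diagonal moments ∫x·sin²(jπx/a) dx = a²/4, ∫x²·sin²(jπx/a) dx = a³·(1/6 − 1/(4j²π²)); cross terms ∫x·sin(jπx/a)·sin(lπx/a) dx = 0 for j + l even and −4jla²/(π²(j² − l²)²) for j + l odd, ∫x²·sin(jπx/a)·sin(lπx/a) dx = (−1)^(j+l)·4jla³/(π²(j² − l²)²); higher powers the same way via product-to-sum and parts.
State is unnormalized: ∫|Ψ|² dx = 7.6885, and ∫Ψ*·x²·Ψ dx = 36.242, so ⟨x²⟩ = 36.242 / 7.6885.
⟨x²⟩ = 4.7138.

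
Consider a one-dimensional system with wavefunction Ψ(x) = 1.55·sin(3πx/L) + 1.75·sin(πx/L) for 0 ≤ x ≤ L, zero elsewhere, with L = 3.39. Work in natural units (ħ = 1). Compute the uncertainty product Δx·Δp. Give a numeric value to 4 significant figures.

Δx = √(⟨x²⟩−⟨x⟩²), Δp = √(⟨p²⟩−⟨p⟩²).
On 0 ≤ x ≤ L (j ≠ l): ∫sin²(jπx/L) dx = L/2, ∫sin(jπx/L)·sin(lπx/L) dx = 0; diagonal moments ∫x·sin²(jπx/L) dx = L²/4, ∫x²·sin²(jπx/L) dx = L³·(1/6 − 1/(4j²π²)); cross terms ∫x·sin(jπx/L)·sin(lπx/L) dx = 0 for j + l even and −4jlL²/(π²(j² − l²)²) for j + l odd, ∫x²·sin(jπx/L)·sin(lπx/L) dx = (−1)^(j+l)·4jlL³/(π²(j² − l²)²); higher powers the same way via product-to-sum and parts. d²/dx² sin(jπx/L) = −(jπ/L)²·sin(jπx/L); on 0 ≤ x ≤ L, ∫sin²(jπx/L) dx = L/2 and ∫sin(jπx/L)·sin(lπx/L) dx = 0 for j ≠ l, so only diagonal terms survive in ∫|Ψ|² and ∫Ψ·Ψ″; ∫Ψ·Ψ′ dx = [Ψ²/2] between the walls = 0.
Normalization: ∫|Ψ|² dx = 9.2632.
⟨x⟩ = 1.6950, ⟨x²⟩ = 3.9095 ⇒ Δx = 1.0181.
⟨p⟩ = 0.0000, ⟨p²⟩ = 3.8792 ⇒ Δp = 1.9696.
Δx·Δp = 2.0051.

2.005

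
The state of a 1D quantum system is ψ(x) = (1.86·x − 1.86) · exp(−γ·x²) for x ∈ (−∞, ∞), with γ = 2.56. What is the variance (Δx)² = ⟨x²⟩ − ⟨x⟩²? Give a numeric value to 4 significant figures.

Compute ⟨x⟩ and ⟨x²⟩ separately, then (Δx)² = ⟨x²⟩ − ⟨x⟩².
Expand each integrand as polynomial × e^(−2γx²) and use ∫x^(2j)·e^(−2γx²) dx = (2j−1)!!/(4γ)^j · √(π/(2γ)), odd powers → 0; here √(π/(2γ)) = 0.78332.
Normalization: ∫|ψ|² dx = 2.9746.
⟨x⟩ = -0.17794 and ⟨x²⟩ = 0.11503.
(Δx)² = 0.11503 − (-0.17794)² = 0.083372.

0.08337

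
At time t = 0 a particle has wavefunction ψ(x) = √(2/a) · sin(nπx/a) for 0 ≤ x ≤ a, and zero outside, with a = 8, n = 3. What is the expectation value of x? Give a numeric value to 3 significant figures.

⟨x⟩ = ∫ x·|ψ|² dx (integrals over the domain).
With sin²θ = (1 − cos2θ)/2 on 0 ≤ x ≤ a: ∫sin²(nπx/a) dx = a/2, ∫x·sin²(nπx/a) dx = a²/4, ∫x²·sin²(nπx/a) dx = a³·(1/6 − 1/(4n²π²)); higher powers xᵏ the same way, integrating xᵏ·cos(2nπx/a) by parts.
⟨x⟩ = 4.0000.

4.00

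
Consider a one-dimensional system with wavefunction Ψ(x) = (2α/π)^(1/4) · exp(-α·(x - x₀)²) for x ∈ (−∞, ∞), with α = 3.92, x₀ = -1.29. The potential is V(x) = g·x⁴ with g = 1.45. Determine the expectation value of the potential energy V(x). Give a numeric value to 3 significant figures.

4.96

⟨V⟩ = ∫ V(x)·|Ψ|² dx.
Gaussian moments (u = x − x₀): ∫u^(2j)·e^(−2αu²) du = (2j−1)!!/(4α)^j · √(π/(2α)), odd powers integrate to 0; here √(π/(2α)) = 0.63302.
⟨V⟩ = 4.9564.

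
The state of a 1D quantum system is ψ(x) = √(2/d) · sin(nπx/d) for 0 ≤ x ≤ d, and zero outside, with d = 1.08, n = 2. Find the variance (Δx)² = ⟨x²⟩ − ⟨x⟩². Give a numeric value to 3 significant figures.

Compute ⟨x⟩ and ⟨x²⟩ separately, then (Δx)² = ⟨x²⟩ − ⟨x⟩².
With sin²θ = (1 − cos2θ)/2 on 0 ≤ x ≤ d: ∫sin²(nπx/d) dx = d/2, ∫x·sin²(nπx/d) dx = d²/4, ∫x²·sin²(nπx/d) dx = d³·(1/6 − 1/(4n²π²)); higher powers xᵏ the same way, integrating xᵏ·cos(2nπx/d) by parts.
⟨x⟩ = 0.54000 and ⟨x²⟩ = 0.37403.
(Δx)² = 0.37403 − (0.54000)² = 0.082427.

0.0824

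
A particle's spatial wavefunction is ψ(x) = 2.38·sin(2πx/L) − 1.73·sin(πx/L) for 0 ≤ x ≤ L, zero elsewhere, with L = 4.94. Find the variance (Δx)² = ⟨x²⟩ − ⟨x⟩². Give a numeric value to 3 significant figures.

0.688

Compute ⟨x⟩ and ⟨x²⟩ separately, then (Δx)² = ⟨x²⟩ − ⟨x⟩².
On 0 ≤ x ≤ L (j ≠ l): ∫sin²(jπx/L) dx = L/2, ∫sin(jπx/L)·sin(lπx/L) dx = 0; diagonal moments ∫x·sin²(jπx/L) dx = L²/4, ∫x²·sin²(jπx/L) dx = L³·(1/6 − 1/(4j²π²)); cross terms ∫x·sin(jπx/L)·sin(lπx/L) dx = 0 for j + l even and −4jlL²/(π²(j² − l²)²) for j + l odd, ∫x²·sin(jπx/L)·sin(lπx/L) dx = (−1)^(j+l)·4jlL³/(π²(j² − l²)²); higher powers the same way via product-to-sum and parts.
Normalization: ∫|ψ|² dx = 21.384.
⟨x⟩ = 3.3164 and ⟨x²⟩ = 11.686.
(Δx)² = 11.686 − (3.3164)² = 0.68762.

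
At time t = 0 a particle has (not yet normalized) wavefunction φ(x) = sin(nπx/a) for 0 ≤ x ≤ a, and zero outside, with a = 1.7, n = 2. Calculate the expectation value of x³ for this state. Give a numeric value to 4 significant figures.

⟨x³⟩ = ∫ x³·|φ|² dx / ∫|φ|² dx (integrals over the domain).
With sin²θ = (1 − cos2θ)/2 on 0 ≤ x ≤ a: ∫sin²(nπx/a) dx = a/2, ∫x·sin²(nπx/a) dx = a²/4, ∫x²·sin²(nπx/a) dx = a³·(1/6 − 1/(4n²π²)); higher powers xᵏ the same way, integrating xᵏ·cos(2nπx/a) by parts.
State is unnormalized: ∫|φ|² dx = 0.85000, and ∫φ*·x³·φ dx = 0.96468, so ⟨x³⟩ = 0.96468 / 0.85000.
⟨x³⟩ = 1.1349.

1.135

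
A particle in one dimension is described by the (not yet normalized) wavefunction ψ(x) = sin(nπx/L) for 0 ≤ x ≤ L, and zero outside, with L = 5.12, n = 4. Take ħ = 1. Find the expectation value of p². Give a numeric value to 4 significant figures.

6.024

p² ψ = −ħ² d²ψ/dx²; ⟨p²⟩ = −ħ² ∫ ψ*·ψ'' dx / ∫|ψ|² dx.
d/dx sin(nπx/L) = (nπ/L)·cos(nπx/L) and d²/dx² sin(nπx/L) = −(nπ/L)²·sin(nπx/L); on 0 ≤ x ≤ L, ∫sin²(nπx/L) dx = L/2 and ∫sin(nπx/L)·cos(nπx/L) dx = 0.
State is unnormalized: ∫|ψ|² dx = 2.5600, and ∫ψ*·(−ħ² ψ'') dx = 15.421, so ⟨p²⟩ = 15.421 / 2.5600.
⟨p²⟩ = 6.0239.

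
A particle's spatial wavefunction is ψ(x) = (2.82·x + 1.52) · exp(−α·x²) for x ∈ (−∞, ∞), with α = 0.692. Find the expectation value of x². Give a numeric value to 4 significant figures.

0.7618

⟨x²⟩ = ∫ x²·|ψ|² dx / ∫|ψ|² dx (integrals over the domain).
Expand each integrand as polynomial × e^(−2αx²) and use ∫x^(2j)·e^(−2αx²) dx = (2j−1)!!/(4α)^j · √(π/(2α)), odd powers → 0; here √(π/(2α)) = 1.5066.
State is unnormalized: ∫|ψ|² dx = 7.8094, and ∫ψ*·x²·ψ dx = 5.9489, so ⟨x²⟩ = 5.9489 / 7.8094.
⟨x²⟩ = 0.76175.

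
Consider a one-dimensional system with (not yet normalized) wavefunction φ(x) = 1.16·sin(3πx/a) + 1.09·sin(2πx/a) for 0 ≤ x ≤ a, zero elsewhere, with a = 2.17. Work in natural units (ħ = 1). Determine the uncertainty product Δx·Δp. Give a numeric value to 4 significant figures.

1.553

Δx = √(⟨x²⟩−⟨x⟩²), Δp = √(⟨p²⟩−⟨p⟩²).
On 0 ≤ x ≤ a (j ≠ l): ∫sin²(jπx/a) dx = a/2, ∫sin(jπx/a)·sin(lπx/a) dx = 0; diagonal moments ∫x·sin²(jπx/a) dx = a²/4, ∫x²·sin²(jπx/a) dx = a³·(1/6 − 1/(4j²π²)); cross terms ∫x·sin(jπx/a)·sin(lπx/a) dx = 0 for j + l even and −4jla²/(π²(j² − l²)²) for j + l odd, ∫x²·sin(jπx/a)·sin(lπx/a) dx = (−1)^(j+l)·4jla³/(π²(j² − l²)²); higher powers the same way via product-to-sum and parts. d²/dx² sin(jπx/a) = −(jπ/a)²·sin(jπx/a); on 0 ≤ x ≤ a, ∫sin²(jπx/a) dx = a/2 and ∫sin(jπx/a)·sin(lπx/a) dx = 0 for j ≠ l, so only diagonal terms survive in ∫|φ|² and ∫φ·φ″; ∫φ·φ′ dx = [φ²/2] between the walls = 0.
Normalization: ∫|φ|² dx = 2.7491.
⟨x⟩ = 0.66367, ⟨x²⟩ = 0.61331 ⇒ Δx = 0.41575.
⟨p⟩ = 0.0000, ⟨p²⟩ = 13.949 ⇒ Δp = 3.7349.
Δx·Δp = 1.5528.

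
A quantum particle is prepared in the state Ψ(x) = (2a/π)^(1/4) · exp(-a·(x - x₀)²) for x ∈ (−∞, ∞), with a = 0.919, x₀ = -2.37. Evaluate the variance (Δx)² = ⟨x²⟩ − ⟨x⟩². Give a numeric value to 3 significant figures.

Compute ⟨x⟩ and ⟨x²⟩ separately, then (Δx)² = ⟨x²⟩ − ⟨x⟩².
Gaussian moments (u = x − x₀): ∫u^(2j)·e^(−2au²) du = (2j−1)!!/(4a)^j · √(π/(2a)), odd powers integrate to 0; here √(π/(2a)) = 1.3074.
⟨x⟩ = -2.3700 and ⟨x²⟩ = 5.8889.
(Δx)² = 5.8889 − (-2.3700)² = 0.27203.

0.272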